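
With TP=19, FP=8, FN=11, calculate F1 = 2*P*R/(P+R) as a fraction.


F1 = 2 * P * R / (P + R)
P = TP/(TP+FP) = 19/27 = 19/27
R = TP/(TP+FN) = 19/30 = 19/30
2 * P * R = 2 * 19/27 * 19/30 = 361/405
P + R = 19/27 + 19/30 = 361/270
F1 = 361/405 / 361/270 = 2/3

2/3


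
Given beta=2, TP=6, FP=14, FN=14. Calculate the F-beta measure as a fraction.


P = TP/(TP+FP) = 6/20 = 3/10
R = TP/(TP+FN) = 6/20 = 3/10
beta^2 = 2^2 = 4
(1 + beta^2) = 5
Numerator = (1+beta^2)*P*R = 9/20
Denominator = beta^2*P + R = 6/5 + 3/10 = 3/2
F_beta = 3/10

3/10


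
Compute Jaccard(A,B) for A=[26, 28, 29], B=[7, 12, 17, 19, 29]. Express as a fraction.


A intersect B = [29]
|A intersect B| = 1
A union B = [7, 12, 17, 19, 26, 28, 29]
|A union B| = 7
Jaccard = 1/7 = 1/7

1/7


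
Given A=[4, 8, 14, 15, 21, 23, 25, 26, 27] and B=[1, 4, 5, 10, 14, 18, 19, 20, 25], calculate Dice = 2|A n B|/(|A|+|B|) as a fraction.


A intersect B = [4, 14, 25]
|A intersect B| = 3
|A| = 9, |B| = 9
Dice = 2*3 / (9+9)
= 6 / 18 = 1/3

1/3


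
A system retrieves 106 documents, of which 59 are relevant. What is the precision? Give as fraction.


Precision = relevant_retrieved / total_retrieved
= 59 / 106
= 59 / (59 + 47)
= 59/106

59/106


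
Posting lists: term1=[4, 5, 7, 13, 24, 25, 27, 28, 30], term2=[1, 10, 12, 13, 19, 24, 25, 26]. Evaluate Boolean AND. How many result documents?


Boolean AND: find intersection of posting lists
term1 docs: [4, 5, 7, 13, 24, 25, 27, 28, 30]
term2 docs: [1, 10, 12, 13, 19, 24, 25, 26]
Intersection: [13, 24, 25]
|intersection| = 3

3


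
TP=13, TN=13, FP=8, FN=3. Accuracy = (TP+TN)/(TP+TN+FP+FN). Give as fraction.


Accuracy = (TP + TN) / (TP + TN + FP + FN)
TP + TN = 13 + 13 = 26
Total = 13 + 13 + 8 + 3 = 37
Accuracy = 26 / 37 = 26/37

26/37


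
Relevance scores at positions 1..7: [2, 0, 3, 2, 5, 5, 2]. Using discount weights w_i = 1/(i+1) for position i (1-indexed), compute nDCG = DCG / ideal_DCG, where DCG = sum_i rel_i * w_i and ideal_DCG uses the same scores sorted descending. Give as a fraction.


Position discount weights w_i = 1/(i+1) for i=1..7:
Weights = [1/2, 1/3, 1/4, 1/5, 1/6, 1/7, 1/8]
Actual relevance: [2, 0, 3, 2, 5, 5, 2]
DCG = 2/2 + 0/3 + 3/4 + 2/5 + 5/6 + 5/7 + 2/8 = 829/210
Ideal relevance (sorted desc): [5, 5, 3, 2, 2, 2, 0]
Ideal DCG = 5/2 + 5/3 + 3/4 + 2/5 + 2/6 + 2/7 + 0/8 = 831/140
nDCG = DCG / ideal_DCG = 829/210 / 831/140 = 1658/2493

1658/2493


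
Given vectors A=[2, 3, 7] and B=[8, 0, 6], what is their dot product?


Dot product = sum of element-wise products
A[0]*B[0] = 2*8 = 16
A[1]*B[1] = 3*0 = 0
A[2]*B[2] = 7*6 = 42
Sum = 16 + 0 + 42 = 58

58


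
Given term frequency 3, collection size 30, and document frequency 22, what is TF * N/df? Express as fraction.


TF * (N/df)
= 3 * (30/22)
= 3 * 15/11
= 45/11

45/11


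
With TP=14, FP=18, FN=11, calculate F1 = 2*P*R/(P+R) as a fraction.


F1 = 2 * P * R / (P + R)
P = TP/(TP+FP) = 14/32 = 7/16
R = TP/(TP+FN) = 14/25 = 14/25
2 * P * R = 2 * 7/16 * 14/25 = 49/100
P + R = 7/16 + 14/25 = 399/400
F1 = 49/100 / 399/400 = 28/57

28/57


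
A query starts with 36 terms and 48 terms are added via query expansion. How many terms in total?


Original terms: 36
Expansion terms: 48
Total = 36 + 48 = 84

84


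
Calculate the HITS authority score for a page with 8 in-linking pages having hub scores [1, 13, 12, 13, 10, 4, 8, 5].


Authority = sum of hub scores of in-linkers
In-link 1: hub score = 1
In-link 2: hub score = 13
In-link 3: hub score = 12
In-link 4: hub score = 13
In-link 5: hub score = 10
In-link 6: hub score = 4
In-link 7: hub score = 8
In-link 8: hub score = 5
Authority = 1 + 13 + 12 + 13 + 10 + 4 + 8 + 5 = 66

66


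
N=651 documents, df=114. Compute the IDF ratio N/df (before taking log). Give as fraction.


IDF ratio = N / df
= 651 / 114
= 217/38

217/38


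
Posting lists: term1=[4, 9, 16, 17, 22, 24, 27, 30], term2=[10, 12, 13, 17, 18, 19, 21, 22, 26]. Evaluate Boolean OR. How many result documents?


Boolean OR: find union of posting lists
term1 docs: [4, 9, 16, 17, 22, 24, 27, 30]
term2 docs: [10, 12, 13, 17, 18, 19, 21, 22, 26]
Union: [4, 9, 10, 12, 13, 16, 17, 18, 19, 21, 22, 24, 26, 27, 30]
|union| = 15

15


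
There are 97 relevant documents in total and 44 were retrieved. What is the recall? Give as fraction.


Recall = retrieved_relevant / total_relevant
= 44 / 97
= 44 / (44 + 53)
= 44/97

44/97


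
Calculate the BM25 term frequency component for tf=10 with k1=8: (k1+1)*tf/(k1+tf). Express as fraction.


BM25 TF component = (k1+1)*tf / (k1+tf)
k1 = 8, tf = 10
Numerator = (8+1)*10 = 90
Denominator = 8 + 10 = 18
= 90/18 = 5

5


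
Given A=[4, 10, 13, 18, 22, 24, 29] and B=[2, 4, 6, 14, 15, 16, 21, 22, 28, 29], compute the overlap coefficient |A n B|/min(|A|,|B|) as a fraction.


A intersect B = [4, 22, 29]
|A intersect B| = 3
min(|A|, |B|) = min(7, 10) = 7
Overlap = 3 / 7 = 3/7

3/7


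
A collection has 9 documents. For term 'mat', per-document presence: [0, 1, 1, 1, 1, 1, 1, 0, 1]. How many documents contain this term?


Checking each document for 'mat':
Doc 1: absent
Doc 2: present
Doc 3: present
Doc 4: present
Doc 5: present
Doc 6: present
Doc 7: present
Doc 8: absent
Doc 9: present
df = sum of presences = 0 + 1 + 1 + 1 + 1 + 1 + 1 + 0 + 1 = 7

7


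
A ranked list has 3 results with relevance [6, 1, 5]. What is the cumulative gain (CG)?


Cumulative Gain = sum of relevance scores
Position 1: rel=6, running sum=6
Position 2: rel=1, running sum=7
Position 3: rel=5, running sum=12
CG = 12

12


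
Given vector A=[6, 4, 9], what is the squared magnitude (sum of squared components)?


|A|^2 = sum of squared components
A[0]^2 = 6^2 = 36
A[1]^2 = 4^2 = 16
A[2]^2 = 9^2 = 81
Sum = 36 + 16 + 81 = 133

133


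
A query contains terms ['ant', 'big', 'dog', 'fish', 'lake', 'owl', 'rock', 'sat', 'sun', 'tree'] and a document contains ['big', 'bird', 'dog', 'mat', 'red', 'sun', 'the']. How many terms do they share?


Query terms: ['ant', 'big', 'dog', 'fish', 'lake', 'owl', 'rock', 'sat', 'sun', 'tree']
Document terms: ['big', 'bird', 'dog', 'mat', 'red', 'sun', 'the']
Common terms: ['big', 'dog', 'sun']
Overlap count = 3

3


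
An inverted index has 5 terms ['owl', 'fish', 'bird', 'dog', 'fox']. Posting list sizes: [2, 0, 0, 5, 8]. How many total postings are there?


Summing posting list sizes:
'owl': 2 postings
'fish': 0 postings
'bird': 0 postings
'dog': 5 postings
'fox': 8 postings
Total = 2 + 0 + 0 + 5 + 8 = 15

15


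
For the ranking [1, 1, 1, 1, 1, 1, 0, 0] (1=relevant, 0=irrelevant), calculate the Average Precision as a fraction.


Computing P@k for each relevant position:
Position 1: relevant, P@1 = 1/1 = 1
Position 2: relevant, P@2 = 2/2 = 1
Position 3: relevant, P@3 = 3/3 = 1
Position 4: relevant, P@4 = 4/4 = 1
Position 5: relevant, P@5 = 5/5 = 1
Position 6: relevant, P@6 = 6/6 = 1
Position 7: not relevant
Position 8: not relevant
Sum of P@k = 1 + 1 + 1 + 1 + 1 + 1 = 6
AP = 6 / 6 = 1

1


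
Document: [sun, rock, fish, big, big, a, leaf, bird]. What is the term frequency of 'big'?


Document has 8 words
Scanning for 'big':
Found at positions: [3, 4]
Count = 2

2


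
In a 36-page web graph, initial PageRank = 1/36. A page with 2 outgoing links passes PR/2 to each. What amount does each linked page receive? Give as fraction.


Initial PR = 1/36 = 1/36
Outlinks = 2
Contribution per link = PR / outlinks
= 1/36 / 2
= 1/72

1/72


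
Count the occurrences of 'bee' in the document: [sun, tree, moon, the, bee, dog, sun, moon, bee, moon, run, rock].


Document has 12 words
Scanning for 'bee':
Found at positions: [4, 8]
Count = 2

2


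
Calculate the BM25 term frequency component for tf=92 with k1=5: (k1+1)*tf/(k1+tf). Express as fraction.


BM25 TF component = (k1+1)*tf / (k1+tf)
k1 = 5, tf = 92
Numerator = (5+1)*92 = 552
Denominator = 5 + 92 = 97
= 552/97 = 552/97

552/97


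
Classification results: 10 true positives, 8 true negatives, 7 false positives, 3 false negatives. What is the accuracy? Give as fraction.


Accuracy = (TP + TN) / (TP + TN + FP + FN)
TP + TN = 10 + 8 = 18
Total = 10 + 8 + 7 + 3 = 28
Accuracy = 18 / 28 = 9/14

9/14


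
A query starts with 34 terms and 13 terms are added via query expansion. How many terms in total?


Original terms: 34
Expansion terms: 13
Total = 34 + 13 = 47

47


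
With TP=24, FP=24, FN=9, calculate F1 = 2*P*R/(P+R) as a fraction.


F1 = 2 * P * R / (P + R)
P = TP/(TP+FP) = 24/48 = 1/2
R = TP/(TP+FN) = 24/33 = 8/11
2 * P * R = 2 * 1/2 * 8/11 = 8/11
P + R = 1/2 + 8/11 = 27/22
F1 = 8/11 / 27/22 = 16/27

16/27


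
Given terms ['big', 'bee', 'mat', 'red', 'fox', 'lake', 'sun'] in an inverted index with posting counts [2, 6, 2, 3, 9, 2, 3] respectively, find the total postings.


Summing posting list sizes:
'big': 2 postings
'bee': 6 postings
'mat': 2 postings
'red': 3 postings
'fox': 9 postings
'lake': 2 postings
'sun': 3 postings
Total = 2 + 6 + 2 + 3 + 9 + 2 + 3 = 27

27


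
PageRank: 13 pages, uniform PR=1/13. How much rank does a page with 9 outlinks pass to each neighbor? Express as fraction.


Initial PR = 1/13 = 1/13
Outlinks = 9
Contribution per link = PR / outlinks
= 1/13 / 9
= 1/117

1/117


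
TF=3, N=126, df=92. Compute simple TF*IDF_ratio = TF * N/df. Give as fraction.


TF * (N/df)
= 3 * (126/92)
= 3 * 63/46
= 189/46

189/46


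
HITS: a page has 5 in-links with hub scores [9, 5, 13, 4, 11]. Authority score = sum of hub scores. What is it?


Authority = sum of hub scores of in-linkers
In-link 1: hub score = 9
In-link 2: hub score = 5
In-link 3: hub score = 13
In-link 4: hub score = 4
In-link 5: hub score = 11
Authority = 9 + 5 + 13 + 4 + 11 = 42

42


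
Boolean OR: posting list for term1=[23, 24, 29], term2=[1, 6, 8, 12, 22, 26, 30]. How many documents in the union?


Boolean OR: find union of posting lists
term1 docs: [23, 24, 29]
term2 docs: [1, 6, 8, 12, 22, 26, 30]
Union: [1, 6, 8, 12, 22, 23, 24, 26, 29, 30]
|union| = 10

10


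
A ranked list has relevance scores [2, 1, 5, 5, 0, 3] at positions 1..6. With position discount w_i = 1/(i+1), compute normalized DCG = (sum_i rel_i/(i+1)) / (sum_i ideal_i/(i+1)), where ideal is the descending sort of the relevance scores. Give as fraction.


Position discount weights w_i = 1/(i+1) for i=1..6:
Weights = [1/2, 1/3, 1/4, 1/5, 1/6, 1/7]
Actual relevance: [2, 1, 5, 5, 0, 3]
DCG = 2/2 + 1/3 + 5/4 + 5/5 + 0/6 + 3/7 = 337/84
Ideal relevance (sorted desc): [5, 5, 3, 2, 1, 0]
Ideal DCG = 5/2 + 5/3 + 3/4 + 2/5 + 1/6 + 0/7 = 329/60
nDCG = DCG / ideal_DCG = 337/84 / 329/60 = 1685/2303

1685/2303


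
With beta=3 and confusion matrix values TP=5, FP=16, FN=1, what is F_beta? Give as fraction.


P = TP/(TP+FP) = 5/21 = 5/21
R = TP/(TP+FN) = 5/6 = 5/6
beta^2 = 3^2 = 9
(1 + beta^2) = 10
Numerator = (1+beta^2)*P*R = 125/63
Denominator = beta^2*P + R = 15/7 + 5/6 = 125/42
F_beta = 2/3

2/3


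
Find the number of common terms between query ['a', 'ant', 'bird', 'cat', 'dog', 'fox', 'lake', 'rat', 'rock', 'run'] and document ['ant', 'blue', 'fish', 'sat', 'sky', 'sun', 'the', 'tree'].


Query terms: ['a', 'ant', 'bird', 'cat', 'dog', 'fox', 'lake', 'rat', 'rock', 'run']
Document terms: ['ant', 'blue', 'fish', 'sat', 'sky', 'sun', 'the', 'tree']
Common terms: ['ant']
Overlap count = 1

1


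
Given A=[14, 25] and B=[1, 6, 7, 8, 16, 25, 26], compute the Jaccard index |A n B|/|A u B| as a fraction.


A intersect B = [25]
|A intersect B| = 1
A union B = [1, 6, 7, 8, 14, 16, 25, 26]
|A union B| = 8
Jaccard = 1/8 = 1/8

1/8


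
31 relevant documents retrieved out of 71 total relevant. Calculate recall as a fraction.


Recall = retrieved_relevant / total_relevant
= 31 / 71
= 31 / (31 + 40)
= 31/71

31/71


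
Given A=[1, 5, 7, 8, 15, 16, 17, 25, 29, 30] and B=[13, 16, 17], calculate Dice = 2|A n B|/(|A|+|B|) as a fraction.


A intersect B = [16, 17]
|A intersect B| = 2
|A| = 10, |B| = 3
Dice = 2*2 / (10+3)
= 4 / 13 = 4/13

4/13


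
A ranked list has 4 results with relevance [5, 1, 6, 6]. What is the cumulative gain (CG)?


Cumulative Gain = sum of relevance scores
Position 1: rel=5, running sum=5
Position 2: rel=1, running sum=6
Position 3: rel=6, running sum=12
Position 4: rel=6, running sum=18
CG = 18

18


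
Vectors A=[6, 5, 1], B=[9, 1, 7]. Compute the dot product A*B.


Dot product = sum of element-wise products
A[0]*B[0] = 6*9 = 54
A[1]*B[1] = 5*1 = 5
A[2]*B[2] = 1*7 = 7
Sum = 54 + 5 + 7 = 66

66


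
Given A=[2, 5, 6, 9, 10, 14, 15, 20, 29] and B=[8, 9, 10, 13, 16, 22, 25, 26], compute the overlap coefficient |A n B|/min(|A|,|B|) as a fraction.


A intersect B = [9, 10]
|A intersect B| = 2
min(|A|, |B|) = min(9, 8) = 8
Overlap = 2 / 8 = 1/4

1/4


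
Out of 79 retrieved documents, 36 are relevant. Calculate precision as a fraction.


Precision = relevant_retrieved / total_retrieved
= 36 / 79
= 36 / (36 + 43)
= 36/79

36/79


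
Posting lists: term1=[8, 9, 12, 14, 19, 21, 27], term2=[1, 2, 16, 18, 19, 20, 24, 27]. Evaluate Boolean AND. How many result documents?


Boolean AND: find intersection of posting lists
term1 docs: [8, 9, 12, 14, 19, 21, 27]
term2 docs: [1, 2, 16, 18, 19, 20, 24, 27]
Intersection: [19, 27]
|intersection| = 2

2


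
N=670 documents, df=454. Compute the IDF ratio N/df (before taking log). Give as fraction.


IDF ratio = N / df
= 670 / 454
= 335/227

335/227


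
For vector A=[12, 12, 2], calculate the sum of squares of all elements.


|A|^2 = sum of squared components
A[0]^2 = 12^2 = 144
A[1]^2 = 12^2 = 144
A[2]^2 = 2^2 = 4
Sum = 144 + 144 + 4 = 292

292


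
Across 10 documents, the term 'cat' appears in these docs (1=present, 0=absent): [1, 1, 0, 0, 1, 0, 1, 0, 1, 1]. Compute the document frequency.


Checking each document for 'cat':
Doc 1: present
Doc 2: present
Doc 3: absent
Doc 4: absent
Doc 5: present
Doc 6: absent
Doc 7: present
Doc 8: absent
Doc 9: present
Doc 10: present
df = sum of presences = 1 + 1 + 0 + 0 + 1 + 0 + 1 + 0 + 1 + 1 = 6

6


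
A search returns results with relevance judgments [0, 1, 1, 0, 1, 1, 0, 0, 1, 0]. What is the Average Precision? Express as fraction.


Computing P@k for each relevant position:
Position 1: not relevant
Position 2: relevant, P@2 = 1/2 = 1/2
Position 3: relevant, P@3 = 2/3 = 2/3
Position 4: not relevant
Position 5: relevant, P@5 = 3/5 = 3/5
Position 6: relevant, P@6 = 4/6 = 2/3
Position 7: not relevant
Position 8: not relevant
Position 9: relevant, P@9 = 5/9 = 5/9
Position 10: not relevant
Sum of P@k = 1/2 + 2/3 + 3/5 + 2/3 + 5/9 = 269/90
AP = 269/90 / 5 = 269/450

269/450


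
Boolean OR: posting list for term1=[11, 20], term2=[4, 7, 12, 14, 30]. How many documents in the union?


Boolean OR: find union of posting lists
term1 docs: [11, 20]
term2 docs: [4, 7, 12, 14, 30]
Union: [4, 7, 11, 12, 14, 20, 30]
|union| = 7

7


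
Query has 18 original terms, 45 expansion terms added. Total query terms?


Original terms: 18
Expansion terms: 45
Total = 18 + 45 = 63

63


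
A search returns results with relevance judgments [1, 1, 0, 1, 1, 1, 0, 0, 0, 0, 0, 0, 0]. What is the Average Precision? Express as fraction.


Computing P@k for each relevant position:
Position 1: relevant, P@1 = 1/1 = 1
Position 2: relevant, P@2 = 2/2 = 1
Position 3: not relevant
Position 4: relevant, P@4 = 3/4 = 3/4
Position 5: relevant, P@5 = 4/5 = 4/5
Position 6: relevant, P@6 = 5/6 = 5/6
Position 7: not relevant
Position 8: not relevant
Position 9: not relevant
Position 10: not relevant
Position 11: not relevant
Position 12: not relevant
Position 13: not relevant
Sum of P@k = 1 + 1 + 3/4 + 4/5 + 5/6 = 263/60
AP = 263/60 / 5 = 263/300

263/300


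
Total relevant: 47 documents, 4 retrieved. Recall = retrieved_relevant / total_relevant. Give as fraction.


Recall = retrieved_relevant / total_relevant
= 4 / 47
= 4 / (4 + 43)
= 4/47

4/47


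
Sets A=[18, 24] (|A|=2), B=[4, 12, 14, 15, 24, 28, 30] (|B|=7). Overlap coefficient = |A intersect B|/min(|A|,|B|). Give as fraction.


A intersect B = [24]
|A intersect B| = 1
min(|A|, |B|) = min(2, 7) = 2
Overlap = 1 / 2 = 1/2

1/2


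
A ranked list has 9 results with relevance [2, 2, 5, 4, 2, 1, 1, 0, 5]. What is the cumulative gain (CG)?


Cumulative Gain = sum of relevance scores
Position 1: rel=2, running sum=2
Position 2: rel=2, running sum=4
Position 3: rel=5, running sum=9
Position 4: rel=4, running sum=13
Position 5: rel=2, running sum=15
Position 6: rel=1, running sum=16
Position 7: rel=1, running sum=17
Position 8: rel=0, running sum=17
Position 9: rel=5, running sum=22
CG = 22

22


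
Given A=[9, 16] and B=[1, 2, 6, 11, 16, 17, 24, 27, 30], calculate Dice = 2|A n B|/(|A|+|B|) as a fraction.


A intersect B = [16]
|A intersect B| = 1
|A| = 2, |B| = 9
Dice = 2*1 / (2+9)
= 2 / 11 = 2/11

2/11


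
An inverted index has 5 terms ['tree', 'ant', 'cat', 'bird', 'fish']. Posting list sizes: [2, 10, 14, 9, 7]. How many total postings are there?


Summing posting list sizes:
'tree': 2 postings
'ant': 10 postings
'cat': 14 postings
'bird': 9 postings
'fish': 7 postings
Total = 2 + 10 + 14 + 9 + 7 = 42

42


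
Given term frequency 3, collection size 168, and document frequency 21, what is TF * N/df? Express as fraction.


TF * (N/df)
= 3 * (168/21)
= 3 * 8
= 24

24


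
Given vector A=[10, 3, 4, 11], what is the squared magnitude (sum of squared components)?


|A|^2 = sum of squared components
A[0]^2 = 10^2 = 100
A[1]^2 = 3^2 = 9
A[2]^2 = 4^2 = 16
A[3]^2 = 11^2 = 121
Sum = 100 + 9 + 16 + 121 = 246

246


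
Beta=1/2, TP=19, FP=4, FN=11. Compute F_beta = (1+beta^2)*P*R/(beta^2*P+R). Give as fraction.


P = TP/(TP+FP) = 19/23 = 19/23
R = TP/(TP+FN) = 19/30 = 19/30
beta^2 = 1/2^2 = 1/4
(1 + beta^2) = 5/4
Numerator = (1+beta^2)*P*R = 361/552
Denominator = beta^2*P + R = 19/92 + 19/30 = 1159/1380
F_beta = 95/122

95/122


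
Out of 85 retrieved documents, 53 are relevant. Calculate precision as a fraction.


Precision = relevant_retrieved / total_retrieved
= 53 / 85
= 53 / (53 + 32)
= 53/85

53/85


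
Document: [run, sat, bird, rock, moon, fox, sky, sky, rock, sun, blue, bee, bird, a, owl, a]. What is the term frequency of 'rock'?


Document has 16 words
Scanning for 'rock':
Found at positions: [3, 8]
Count = 2

2


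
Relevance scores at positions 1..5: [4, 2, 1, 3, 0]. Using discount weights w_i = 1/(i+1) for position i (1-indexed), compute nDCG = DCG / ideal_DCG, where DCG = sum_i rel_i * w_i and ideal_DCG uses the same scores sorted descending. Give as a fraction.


Position discount weights w_i = 1/(i+1) for i=1..5:
Weights = [1/2, 1/3, 1/4, 1/5, 1/6]
Actual relevance: [4, 2, 1, 3, 0]
DCG = 4/2 + 2/3 + 1/4 + 3/5 + 0/6 = 211/60
Ideal relevance (sorted desc): [4, 3, 2, 1, 0]
Ideal DCG = 4/2 + 3/3 + 2/4 + 1/5 + 0/6 = 37/10
nDCG = DCG / ideal_DCG = 211/60 / 37/10 = 211/222

211/222


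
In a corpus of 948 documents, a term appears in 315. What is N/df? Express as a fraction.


IDF ratio = N / df
= 948 / 315
= 316/105

316/105


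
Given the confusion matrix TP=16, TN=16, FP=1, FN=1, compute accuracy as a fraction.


Accuracy = (TP + TN) / (TP + TN + FP + FN)
TP + TN = 16 + 16 = 32
Total = 16 + 16 + 1 + 1 = 34
Accuracy = 32 / 34 = 16/17

16/17


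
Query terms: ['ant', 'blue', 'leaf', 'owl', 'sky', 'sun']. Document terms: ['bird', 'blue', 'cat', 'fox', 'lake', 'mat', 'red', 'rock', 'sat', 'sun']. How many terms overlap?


Query terms: ['ant', 'blue', 'leaf', 'owl', 'sky', 'sun']
Document terms: ['bird', 'blue', 'cat', 'fox', 'lake', 'mat', 'red', 'rock', 'sat', 'sun']
Common terms: ['blue', 'sun']
Overlap count = 2

2


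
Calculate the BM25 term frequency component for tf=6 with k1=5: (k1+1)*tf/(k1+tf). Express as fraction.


BM25 TF component = (k1+1)*tf / (k1+tf)
k1 = 5, tf = 6
Numerator = (5+1)*6 = 36
Denominator = 5 + 6 = 11
= 36/11 = 36/11

36/11


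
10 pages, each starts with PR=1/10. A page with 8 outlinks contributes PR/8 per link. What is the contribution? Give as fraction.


Initial PR = 1/10 = 1/10
Outlinks = 8
Contribution per link = PR / outlinks
= 1/10 / 8
= 1/80

1/80


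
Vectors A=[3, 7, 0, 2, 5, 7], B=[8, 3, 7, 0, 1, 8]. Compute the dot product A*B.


Dot product = sum of element-wise products
A[0]*B[0] = 3*8 = 24
A[1]*B[1] = 7*3 = 21
A[2]*B[2] = 0*7 = 0
A[3]*B[3] = 2*0 = 0
A[4]*B[4] = 5*1 = 5
A[5]*B[5] = 7*8 = 56
Sum = 24 + 21 + 0 + 0 + 5 + 56 = 106

106


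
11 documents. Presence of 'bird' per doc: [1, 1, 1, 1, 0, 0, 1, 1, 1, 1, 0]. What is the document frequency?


Checking each document for 'bird':
Doc 1: present
Doc 2: present
Doc 3: present
Doc 4: present
Doc 5: absent
Doc 6: absent
Doc 7: present
Doc 8: present
Doc 9: present
Doc 10: present
Doc 11: absent
df = sum of presences = 1 + 1 + 1 + 1 + 0 + 0 + 1 + 1 + 1 + 1 + 0 = 8

8


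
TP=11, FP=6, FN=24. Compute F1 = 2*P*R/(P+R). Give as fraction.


F1 = 2 * P * R / (P + R)
P = TP/(TP+FP) = 11/17 = 11/17
R = TP/(TP+FN) = 11/35 = 11/35
2 * P * R = 2 * 11/17 * 11/35 = 242/595
P + R = 11/17 + 11/35 = 572/595
F1 = 242/595 / 572/595 = 11/26

11/26


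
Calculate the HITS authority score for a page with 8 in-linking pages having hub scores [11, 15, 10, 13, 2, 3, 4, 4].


Authority = sum of hub scores of in-linkers
In-link 1: hub score = 11
In-link 2: hub score = 15
In-link 3: hub score = 10
In-link 4: hub score = 13
In-link 5: hub score = 2
In-link 6: hub score = 3
In-link 7: hub score = 4
In-link 8: hub score = 4
Authority = 11 + 15 + 10 + 13 + 2 + 3 + 4 + 4 = 62

62


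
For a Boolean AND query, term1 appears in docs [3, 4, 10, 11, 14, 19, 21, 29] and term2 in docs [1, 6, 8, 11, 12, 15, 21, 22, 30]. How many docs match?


Boolean AND: find intersection of posting lists
term1 docs: [3, 4, 10, 11, 14, 19, 21, 29]
term2 docs: [1, 6, 8, 11, 12, 15, 21, 22, 30]
Intersection: [11, 21]
|intersection| = 2

2


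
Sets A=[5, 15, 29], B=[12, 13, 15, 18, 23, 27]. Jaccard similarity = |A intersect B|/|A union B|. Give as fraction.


A intersect B = [15]
|A intersect B| = 1
A union B = [5, 12, 13, 15, 18, 23, 27, 29]
|A union B| = 8
Jaccard = 1/8 = 1/8

1/8


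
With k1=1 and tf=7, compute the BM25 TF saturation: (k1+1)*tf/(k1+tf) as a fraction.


BM25 TF component = (k1+1)*tf / (k1+tf)
k1 = 1, tf = 7
Numerator = (1+1)*7 = 14
Denominator = 1 + 7 = 8
= 14/8 = 7/4

7/4


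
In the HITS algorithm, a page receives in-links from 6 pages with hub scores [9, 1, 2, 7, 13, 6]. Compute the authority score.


Authority = sum of hub scores of in-linkers
In-link 1: hub score = 9
In-link 2: hub score = 1
In-link 3: hub score = 2
In-link 4: hub score = 7
In-link 5: hub score = 13
In-link 6: hub score = 6
Authority = 9 + 1 + 2 + 7 + 13 + 6 = 38

38


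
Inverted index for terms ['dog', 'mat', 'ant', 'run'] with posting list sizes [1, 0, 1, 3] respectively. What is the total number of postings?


Summing posting list sizes:
'dog': 1 postings
'mat': 0 postings
'ant': 1 postings
'run': 3 postings
Total = 1 + 0 + 1 + 3 = 5

5


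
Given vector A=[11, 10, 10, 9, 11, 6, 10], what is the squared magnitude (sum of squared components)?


|A|^2 = sum of squared components
A[0]^2 = 11^2 = 121
A[1]^2 = 10^2 = 100
A[2]^2 = 10^2 = 100
A[3]^2 = 9^2 = 81
A[4]^2 = 11^2 = 121
A[5]^2 = 6^2 = 36
A[6]^2 = 10^2 = 100
Sum = 121 + 100 + 100 + 81 + 121 + 36 + 100 = 659

659


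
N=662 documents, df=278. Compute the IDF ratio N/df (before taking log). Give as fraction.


IDF ratio = N / df
= 662 / 278
= 331/139

331/139


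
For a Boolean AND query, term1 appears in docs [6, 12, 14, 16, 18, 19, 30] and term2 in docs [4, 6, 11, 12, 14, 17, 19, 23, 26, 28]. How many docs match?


Boolean AND: find intersection of posting lists
term1 docs: [6, 12, 14, 16, 18, 19, 30]
term2 docs: [4, 6, 11, 12, 14, 17, 19, 23, 26, 28]
Intersection: [6, 12, 14, 19]
|intersection| = 4

4


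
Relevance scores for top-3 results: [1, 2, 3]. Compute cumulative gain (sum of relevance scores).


Cumulative Gain = sum of relevance scores
Position 1: rel=1, running sum=1
Position 2: rel=2, running sum=3
Position 3: rel=3, running sum=6
CG = 6

6


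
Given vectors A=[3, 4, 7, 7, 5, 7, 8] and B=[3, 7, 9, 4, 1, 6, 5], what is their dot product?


Dot product = sum of element-wise products
A[0]*B[0] = 3*3 = 9
A[1]*B[1] = 4*7 = 28
A[2]*B[2] = 7*9 = 63
A[3]*B[3] = 7*4 = 28
A[4]*B[4] = 5*1 = 5
A[5]*B[5] = 7*6 = 42
A[6]*B[6] = 8*5 = 40
Sum = 9 + 28 + 63 + 28 + 5 + 42 + 40 = 215

215


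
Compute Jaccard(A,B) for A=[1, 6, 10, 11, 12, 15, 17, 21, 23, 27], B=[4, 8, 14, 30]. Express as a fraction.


A intersect B = []
|A intersect B| = 0
A union B = [1, 4, 6, 8, 10, 11, 12, 14, 15, 17, 21, 23, 27, 30]
|A union B| = 14
Jaccard = 0/14 = 0

0


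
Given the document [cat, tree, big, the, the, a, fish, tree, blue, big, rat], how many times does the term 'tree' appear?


Document has 11 words
Scanning for 'tree':
Found at positions: [1, 7]
Count = 2

2


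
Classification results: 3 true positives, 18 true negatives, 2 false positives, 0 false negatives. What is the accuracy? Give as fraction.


Accuracy = (TP + TN) / (TP + TN + FP + FN)
TP + TN = 3 + 18 = 21
Total = 3 + 18 + 2 + 0 = 23
Accuracy = 21 / 23 = 21/23

21/23


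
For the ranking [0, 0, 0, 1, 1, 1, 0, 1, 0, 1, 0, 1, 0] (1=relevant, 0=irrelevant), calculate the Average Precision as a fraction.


Computing P@k for each relevant position:
Position 1: not relevant
Position 2: not relevant
Position 3: not relevant
Position 4: relevant, P@4 = 1/4 = 1/4
Position 5: relevant, P@5 = 2/5 = 2/5
Position 6: relevant, P@6 = 3/6 = 1/2
Position 7: not relevant
Position 8: relevant, P@8 = 4/8 = 1/2
Position 9: not relevant
Position 10: relevant, P@10 = 5/10 = 1/2
Position 11: not relevant
Position 12: relevant, P@12 = 6/12 = 1/2
Position 13: not relevant
Sum of P@k = 1/4 + 2/5 + 1/2 + 1/2 + 1/2 + 1/2 = 53/20
AP = 53/20 / 6 = 53/120

53/120


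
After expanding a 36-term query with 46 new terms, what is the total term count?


Original terms: 36
Expansion terms: 46
Total = 36 + 46 = 82

82


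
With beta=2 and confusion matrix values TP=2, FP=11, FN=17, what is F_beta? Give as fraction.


P = TP/(TP+FP) = 2/13 = 2/13
R = TP/(TP+FN) = 2/19 = 2/19
beta^2 = 2^2 = 4
(1 + beta^2) = 5
Numerator = (1+beta^2)*P*R = 20/247
Denominator = beta^2*P + R = 8/13 + 2/19 = 178/247
F_beta = 10/89

10/89


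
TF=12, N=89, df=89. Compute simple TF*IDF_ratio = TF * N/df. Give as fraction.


TF * (N/df)
= 12 * (89/89)
= 12 * 1
= 12

12


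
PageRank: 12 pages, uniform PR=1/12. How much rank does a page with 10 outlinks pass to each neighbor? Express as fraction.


Initial PR = 1/12 = 1/12
Outlinks = 10
Contribution per link = PR / outlinks
= 1/12 / 10
= 1/120

1/120


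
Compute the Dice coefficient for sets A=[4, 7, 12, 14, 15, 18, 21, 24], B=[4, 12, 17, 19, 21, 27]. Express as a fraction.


A intersect B = [4, 12, 21]
|A intersect B| = 3
|A| = 8, |B| = 6
Dice = 2*3 / (8+6)
= 6 / 14 = 3/7

3/7


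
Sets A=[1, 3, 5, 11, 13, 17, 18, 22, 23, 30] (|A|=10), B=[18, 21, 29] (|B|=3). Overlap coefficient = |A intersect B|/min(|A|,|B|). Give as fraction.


A intersect B = [18]
|A intersect B| = 1
min(|A|, |B|) = min(10, 3) = 3
Overlap = 1 / 3 = 1/3

1/3


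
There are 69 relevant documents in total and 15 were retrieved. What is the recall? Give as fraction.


Recall = retrieved_relevant / total_relevant
= 15 / 69
= 15 / (15 + 54)
= 5/23

5/23


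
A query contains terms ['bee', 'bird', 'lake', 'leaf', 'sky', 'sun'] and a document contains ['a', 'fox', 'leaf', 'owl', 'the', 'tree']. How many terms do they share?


Query terms: ['bee', 'bird', 'lake', 'leaf', 'sky', 'sun']
Document terms: ['a', 'fox', 'leaf', 'owl', 'the', 'tree']
Common terms: ['leaf']
Overlap count = 1

1


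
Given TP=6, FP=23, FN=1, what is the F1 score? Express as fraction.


F1 = 2 * P * R / (P + R)
P = TP/(TP+FP) = 6/29 = 6/29
R = TP/(TP+FN) = 6/7 = 6/7
2 * P * R = 2 * 6/29 * 6/7 = 72/203
P + R = 6/29 + 6/7 = 216/203
F1 = 72/203 / 216/203 = 1/3

1/3


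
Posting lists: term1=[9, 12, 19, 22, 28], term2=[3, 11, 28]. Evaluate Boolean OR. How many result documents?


Boolean OR: find union of posting lists
term1 docs: [9, 12, 19, 22, 28]
term2 docs: [3, 11, 28]
Union: [3, 9, 11, 12, 19, 22, 28]
|union| = 7

7


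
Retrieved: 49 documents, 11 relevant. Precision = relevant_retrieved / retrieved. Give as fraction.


Precision = relevant_retrieved / total_retrieved
= 11 / 49
= 11 / (11 + 38)
= 11/49

11/49


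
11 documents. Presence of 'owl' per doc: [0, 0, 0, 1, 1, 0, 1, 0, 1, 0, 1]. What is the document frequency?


Checking each document for 'owl':
Doc 1: absent
Doc 2: absent
Doc 3: absent
Doc 4: present
Doc 5: present
Doc 6: absent
Doc 7: present
Doc 8: absent
Doc 9: present
Doc 10: absent
Doc 11: present
df = sum of presences = 0 + 0 + 0 + 1 + 1 + 0 + 1 + 0 + 1 + 0 + 1 = 5

5


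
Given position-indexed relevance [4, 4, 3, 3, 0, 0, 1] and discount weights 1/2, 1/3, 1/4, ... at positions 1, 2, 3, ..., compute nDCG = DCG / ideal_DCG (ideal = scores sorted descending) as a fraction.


Position discount weights w_i = 1/(i+1) for i=1..7:
Weights = [1/2, 1/3, 1/4, 1/5, 1/6, 1/7, 1/8]
Actual relevance: [4, 4, 3, 3, 0, 0, 1]
DCG = 4/2 + 4/3 + 3/4 + 3/5 + 0/6 + 0/7 + 1/8 = 577/120
Ideal relevance (sorted desc): [4, 4, 3, 3, 1, 0, 0]
Ideal DCG = 4/2 + 4/3 + 3/4 + 3/5 + 1/6 + 0/7 + 0/8 = 97/20
nDCG = DCG / ideal_DCG = 577/120 / 97/20 = 577/582

577/582


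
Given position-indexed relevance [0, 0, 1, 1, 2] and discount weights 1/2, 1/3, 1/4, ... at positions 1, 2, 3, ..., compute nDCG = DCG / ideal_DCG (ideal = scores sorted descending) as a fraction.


Position discount weights w_i = 1/(i+1) for i=1..5:
Weights = [1/2, 1/3, 1/4, 1/5, 1/6]
Actual relevance: [0, 0, 1, 1, 2]
DCG = 0/2 + 0/3 + 1/4 + 1/5 + 2/6 = 47/60
Ideal relevance (sorted desc): [2, 1, 1, 0, 0]
Ideal DCG = 2/2 + 1/3 + 1/4 + 0/5 + 0/6 = 19/12
nDCG = DCG / ideal_DCG = 47/60 / 19/12 = 47/95

47/95


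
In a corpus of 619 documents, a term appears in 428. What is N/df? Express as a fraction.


IDF ratio = N / df
= 619 / 428
= 619/428

619/428


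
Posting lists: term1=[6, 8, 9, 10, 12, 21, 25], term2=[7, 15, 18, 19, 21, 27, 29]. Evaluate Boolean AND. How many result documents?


Boolean AND: find intersection of posting lists
term1 docs: [6, 8, 9, 10, 12, 21, 25]
term2 docs: [7, 15, 18, 19, 21, 27, 29]
Intersection: [21]
|intersection| = 1

1


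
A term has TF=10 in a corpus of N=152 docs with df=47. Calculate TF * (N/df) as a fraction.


TF * (N/df)
= 10 * (152/47)
= 10 * 152/47
= 1520/47

1520/47


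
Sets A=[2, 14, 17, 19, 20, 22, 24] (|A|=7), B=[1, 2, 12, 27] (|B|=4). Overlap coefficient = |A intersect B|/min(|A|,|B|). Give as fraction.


A intersect B = [2]
|A intersect B| = 1
min(|A|, |B|) = min(7, 4) = 4
Overlap = 1 / 4 = 1/4

1/4


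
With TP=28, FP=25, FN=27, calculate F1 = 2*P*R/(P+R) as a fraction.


F1 = 2 * P * R / (P + R)
P = TP/(TP+FP) = 28/53 = 28/53
R = TP/(TP+FN) = 28/55 = 28/55
2 * P * R = 2 * 28/53 * 28/55 = 1568/2915
P + R = 28/53 + 28/55 = 3024/2915
F1 = 1568/2915 / 3024/2915 = 14/27

14/27


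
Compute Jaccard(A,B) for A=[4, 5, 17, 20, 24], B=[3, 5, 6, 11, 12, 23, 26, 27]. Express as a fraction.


A intersect B = [5]
|A intersect B| = 1
A union B = [3, 4, 5, 6, 11, 12, 17, 20, 23, 24, 26, 27]
|A union B| = 12
Jaccard = 1/12 = 1/12

1/12


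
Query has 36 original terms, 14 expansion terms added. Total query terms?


Original terms: 36
Expansion terms: 14
Total = 36 + 14 = 50

50


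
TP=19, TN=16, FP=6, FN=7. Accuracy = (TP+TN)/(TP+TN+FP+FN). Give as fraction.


Accuracy = (TP + TN) / (TP + TN + FP + FN)
TP + TN = 19 + 16 = 35
Total = 19 + 16 + 6 + 7 = 48
Accuracy = 35 / 48 = 35/48

35/48


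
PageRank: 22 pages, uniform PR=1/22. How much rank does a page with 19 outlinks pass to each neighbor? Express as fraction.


Initial PR = 1/22 = 1/22
Outlinks = 19
Contribution per link = PR / outlinks
= 1/22 / 19
= 1/418

1/418


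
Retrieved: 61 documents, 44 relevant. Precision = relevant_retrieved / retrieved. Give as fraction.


Precision = relevant_retrieved / total_retrieved
= 44 / 61
= 44 / (44 + 17)
= 44/61

44/61


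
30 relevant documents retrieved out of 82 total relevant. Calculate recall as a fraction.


Recall = retrieved_relevant / total_relevant
= 30 / 82
= 30 / (30 + 52)
= 15/41

15/41


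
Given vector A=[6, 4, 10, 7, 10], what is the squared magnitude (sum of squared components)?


|A|^2 = sum of squared components
A[0]^2 = 6^2 = 36
A[1]^2 = 4^2 = 16
A[2]^2 = 10^2 = 100
A[3]^2 = 7^2 = 49
A[4]^2 = 10^2 = 100
Sum = 36 + 16 + 100 + 49 + 100 = 301

301


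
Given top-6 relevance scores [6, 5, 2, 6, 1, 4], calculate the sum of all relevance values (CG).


Cumulative Gain = sum of relevance scores
Position 1: rel=6, running sum=6
Position 2: rel=5, running sum=11
Position 3: rel=2, running sum=13
Position 4: rel=6, running sum=19
Position 5: rel=1, running sum=20
Position 6: rel=4, running sum=24
CG = 24

24


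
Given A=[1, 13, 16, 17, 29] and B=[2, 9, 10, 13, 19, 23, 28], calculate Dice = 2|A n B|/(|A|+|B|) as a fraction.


A intersect B = [13]
|A intersect B| = 1
|A| = 5, |B| = 7
Dice = 2*1 / (5+7)
= 2 / 12 = 1/6

1/6


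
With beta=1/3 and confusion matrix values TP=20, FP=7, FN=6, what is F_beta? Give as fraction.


P = TP/(TP+FP) = 20/27 = 20/27
R = TP/(TP+FN) = 20/26 = 10/13
beta^2 = 1/3^2 = 1/9
(1 + beta^2) = 10/9
Numerator = (1+beta^2)*P*R = 2000/3159
Denominator = beta^2*P + R = 20/243 + 10/13 = 2690/3159
F_beta = 200/269

200/269


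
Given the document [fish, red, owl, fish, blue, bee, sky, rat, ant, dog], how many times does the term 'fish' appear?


Document has 10 words
Scanning for 'fish':
Found at positions: [0, 3]
Count = 2

2


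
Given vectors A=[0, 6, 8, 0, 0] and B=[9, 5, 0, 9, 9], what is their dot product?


Dot product = sum of element-wise products
A[0]*B[0] = 0*9 = 0
A[1]*B[1] = 6*5 = 30
A[2]*B[2] = 8*0 = 0
A[3]*B[3] = 0*9 = 0
A[4]*B[4] = 0*9 = 0
Sum = 0 + 30 + 0 + 0 + 0 = 30

30


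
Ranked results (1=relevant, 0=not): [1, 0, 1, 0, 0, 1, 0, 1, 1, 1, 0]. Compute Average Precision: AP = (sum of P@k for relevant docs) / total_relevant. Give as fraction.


Computing P@k for each relevant position:
Position 1: relevant, P@1 = 1/1 = 1
Position 2: not relevant
Position 3: relevant, P@3 = 2/3 = 2/3
Position 4: not relevant
Position 5: not relevant
Position 6: relevant, P@6 = 3/6 = 1/2
Position 7: not relevant
Position 8: relevant, P@8 = 4/8 = 1/2
Position 9: relevant, P@9 = 5/9 = 5/9
Position 10: relevant, P@10 = 6/10 = 3/5
Position 11: not relevant
Sum of P@k = 1 + 2/3 + 1/2 + 1/2 + 5/9 + 3/5 = 172/45
AP = 172/45 / 6 = 86/135

86/135


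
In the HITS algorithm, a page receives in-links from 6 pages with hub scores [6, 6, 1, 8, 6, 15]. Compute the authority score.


Authority = sum of hub scores of in-linkers
In-link 1: hub score = 6
In-link 2: hub score = 6
In-link 3: hub score = 1
In-link 4: hub score = 8
In-link 5: hub score = 6
In-link 6: hub score = 15
Authority = 6 + 6 + 1 + 8 + 6 + 15 = 42

42


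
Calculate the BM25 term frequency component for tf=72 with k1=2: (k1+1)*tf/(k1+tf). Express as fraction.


BM25 TF component = (k1+1)*tf / (k1+tf)
k1 = 2, tf = 72
Numerator = (2+1)*72 = 216
Denominator = 2 + 72 = 74
= 216/74 = 108/37

108/37


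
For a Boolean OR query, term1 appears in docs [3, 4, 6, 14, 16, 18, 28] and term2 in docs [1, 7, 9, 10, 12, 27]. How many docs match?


Boolean OR: find union of posting lists
term1 docs: [3, 4, 6, 14, 16, 18, 28]
term2 docs: [1, 7, 9, 10, 12, 27]
Union: [1, 3, 4, 6, 7, 9, 10, 12, 14, 16, 18, 27, 28]
|union| = 13

13


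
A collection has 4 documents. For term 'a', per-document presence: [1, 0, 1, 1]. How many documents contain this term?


Checking each document for 'a':
Doc 1: present
Doc 2: absent
Doc 3: present
Doc 4: present
df = sum of presences = 1 + 0 + 1 + 1 = 3

3


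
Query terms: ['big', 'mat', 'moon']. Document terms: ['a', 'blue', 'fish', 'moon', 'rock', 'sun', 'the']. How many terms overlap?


Query terms: ['big', 'mat', 'moon']
Document terms: ['a', 'blue', 'fish', 'moon', 'rock', 'sun', 'the']
Common terms: ['moon']
Overlap count = 1

1


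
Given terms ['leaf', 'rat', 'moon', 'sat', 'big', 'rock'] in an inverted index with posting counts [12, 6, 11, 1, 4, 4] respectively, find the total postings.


Summing posting list sizes:
'leaf': 12 postings
'rat': 6 postings
'moon': 11 postings
'sat': 1 postings
'big': 4 postings
'rock': 4 postings
Total = 12 + 6 + 11 + 1 + 4 + 4 = 38

38


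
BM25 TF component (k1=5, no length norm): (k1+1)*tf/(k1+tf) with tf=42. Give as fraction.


BM25 TF component = (k1+1)*tf / (k1+tf)
k1 = 5, tf = 42
Numerator = (5+1)*42 = 252
Denominator = 5 + 42 = 47
= 252/47 = 252/47

252/47


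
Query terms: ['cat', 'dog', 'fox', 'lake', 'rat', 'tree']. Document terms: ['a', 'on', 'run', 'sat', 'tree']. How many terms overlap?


Query terms: ['cat', 'dog', 'fox', 'lake', 'rat', 'tree']
Document terms: ['a', 'on', 'run', 'sat', 'tree']
Common terms: ['tree']
Overlap count = 1

1


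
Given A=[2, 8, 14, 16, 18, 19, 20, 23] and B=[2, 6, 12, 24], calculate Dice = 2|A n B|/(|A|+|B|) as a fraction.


A intersect B = [2]
|A intersect B| = 1
|A| = 8, |B| = 4
Dice = 2*1 / (8+4)
= 2 / 12 = 1/6

1/6


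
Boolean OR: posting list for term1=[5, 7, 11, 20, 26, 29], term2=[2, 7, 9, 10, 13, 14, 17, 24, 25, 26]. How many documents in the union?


Boolean OR: find union of posting lists
term1 docs: [5, 7, 11, 20, 26, 29]
term2 docs: [2, 7, 9, 10, 13, 14, 17, 24, 25, 26]
Union: [2, 5, 7, 9, 10, 11, 13, 14, 17, 20, 24, 25, 26, 29]
|union| = 14

14


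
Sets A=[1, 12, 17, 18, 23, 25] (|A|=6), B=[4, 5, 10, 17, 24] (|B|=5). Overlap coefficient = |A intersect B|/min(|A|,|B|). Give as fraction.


A intersect B = [17]
|A intersect B| = 1
min(|A|, |B|) = min(6, 5) = 5
Overlap = 1 / 5 = 1/5

1/5


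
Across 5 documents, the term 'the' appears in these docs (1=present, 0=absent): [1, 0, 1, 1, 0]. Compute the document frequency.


Checking each document for 'the':
Doc 1: present
Doc 2: absent
Doc 3: present
Doc 4: present
Doc 5: absent
df = sum of presences = 1 + 0 + 1 + 1 + 0 = 3

3


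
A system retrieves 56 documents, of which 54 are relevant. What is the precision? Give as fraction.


Precision = relevant_retrieved / total_retrieved
= 54 / 56
= 54 / (54 + 2)
= 27/28

27/28


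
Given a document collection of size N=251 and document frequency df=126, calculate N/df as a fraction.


IDF ratio = N / df
= 251 / 126
= 251/126

251/126


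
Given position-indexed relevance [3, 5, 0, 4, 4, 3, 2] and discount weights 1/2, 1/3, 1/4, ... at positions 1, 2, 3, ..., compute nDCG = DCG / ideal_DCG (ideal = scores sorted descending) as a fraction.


Position discount weights w_i = 1/(i+1) for i=1..7:
Weights = [1/2, 1/3, 1/4, 1/5, 1/6, 1/7, 1/8]
Actual relevance: [3, 5, 0, 4, 4, 3, 2]
DCG = 3/2 + 5/3 + 0/4 + 4/5 + 4/6 + 3/7 + 2/8 = 2231/420
Ideal relevance (sorted desc): [5, 4, 4, 3, 3, 2, 0]
Ideal DCG = 5/2 + 4/3 + 4/4 + 3/5 + 3/6 + 2/7 + 0/8 = 653/105
nDCG = DCG / ideal_DCG = 2231/420 / 653/105 = 2231/2612

2231/2612


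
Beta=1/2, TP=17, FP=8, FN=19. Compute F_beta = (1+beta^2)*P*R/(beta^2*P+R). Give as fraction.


P = TP/(TP+FP) = 17/25 = 17/25
R = TP/(TP+FN) = 17/36 = 17/36
beta^2 = 1/2^2 = 1/4
(1 + beta^2) = 5/4
Numerator = (1+beta^2)*P*R = 289/720
Denominator = beta^2*P + R = 17/100 + 17/36 = 289/450
F_beta = 5/8

5/8


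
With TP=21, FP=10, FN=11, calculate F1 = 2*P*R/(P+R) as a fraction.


F1 = 2 * P * R / (P + R)
P = TP/(TP+FP) = 21/31 = 21/31
R = TP/(TP+FN) = 21/32 = 21/32
2 * P * R = 2 * 21/31 * 21/32 = 441/496
P + R = 21/31 + 21/32 = 1323/992
F1 = 441/496 / 1323/992 = 2/3

2/3
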